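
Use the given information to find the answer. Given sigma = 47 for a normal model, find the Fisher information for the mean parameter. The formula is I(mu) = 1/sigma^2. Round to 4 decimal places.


The Fisher information for the mean of a normal distribution is I(mu) = 1/sigma^2.
sigma = 47, so sigma^2 = 2209.
I(mu) = 1/2209 = 0.0005

0.0005


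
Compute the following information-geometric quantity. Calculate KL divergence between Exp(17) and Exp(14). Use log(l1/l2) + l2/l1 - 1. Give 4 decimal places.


KL divergence for exponential family:
KL = log(l1/l2) + l2/l1 - 1.
log(17/14) = 0.194156.
14/17 = 0.823529.
KL = 0.194156 + 0.823529 - 1 = 0.0177

0.0177


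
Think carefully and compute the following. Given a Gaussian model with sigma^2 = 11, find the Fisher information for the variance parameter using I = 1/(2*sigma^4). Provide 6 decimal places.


Fisher information for variance: I(sigma^2) = 1/(2*sigma^4).
sigma^2 = 11, so sigma^4 = 121.
I = 1/(2*121) = 1/242 = 0.004132

0.004132


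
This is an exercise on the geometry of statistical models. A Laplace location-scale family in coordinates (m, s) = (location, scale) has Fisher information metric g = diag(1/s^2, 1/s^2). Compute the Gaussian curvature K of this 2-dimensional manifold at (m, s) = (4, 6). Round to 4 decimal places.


The metric has the form g = (A dm^2 + B ds^2)/s^2 with A = 1, B = 1.
Substitute u = sqrt(A/B)*m: g = B*(du^2 + ds^2)/s^2, i.e. B times the
Poincare upper half-plane metric, which has constant Gaussian curvature -1.
Scaling a 2D metric by a constant c divides the Gaussian curvature by c,
so K = -1/B = -1/(1) = -1.0000 everywhere (the point (m, s) = (4, 6) is irrelevant:
the curvature is constant).
The requested Gaussian curvature is K = -1.0000.

-1.0000


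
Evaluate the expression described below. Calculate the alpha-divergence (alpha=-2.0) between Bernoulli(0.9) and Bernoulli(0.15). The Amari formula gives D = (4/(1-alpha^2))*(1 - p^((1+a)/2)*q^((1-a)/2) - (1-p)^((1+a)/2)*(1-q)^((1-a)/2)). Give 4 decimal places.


Amari alpha-divergence:
D = (4/(1-alpha^2))*(1 - p^((1+a)/2)*q^((1-a)/2) - (1-p)^((1+a)/2)*(1-q)^((1-a)/2)).
alpha = -2.0, p = 0.9, q = 0.15.
e1 = (1+alpha)/2 = -0.5, e2 = (1-alpha)/2 = 1.5.
t1 = p^e1 * q^e2 = 0.9^-0.5 * 0.15^1.5 = 0.061237.
t2 = (1-p)^e1 * (1-q)^e2 = 0.1^-0.5 * 0.85^1.5 = 2.478155.
4/(1-alpha^2) = -1.333333.
D = -1.333333*(1 - 0.061237 - 2.478155) = 2.0525

2.0525


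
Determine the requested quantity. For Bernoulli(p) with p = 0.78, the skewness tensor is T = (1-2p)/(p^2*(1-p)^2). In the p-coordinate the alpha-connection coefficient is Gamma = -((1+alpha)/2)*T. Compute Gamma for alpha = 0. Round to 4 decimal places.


Skewness (Amari-Chentsov) tensor: T = (1-2p)/(p^2*(1-p)^2).
p = 0.78, 1-2p = -0.56, p^2 = 0.6084, (1-p)^2 = 0.0484.
T = -0.56/(0.6084 * 0.0484) = -19.017502.
In the p-coordinate, Gamma^(alpha) = Gamma^(0) - (alpha/2)*T with Gamma^(0) = (1/2)*g'(p) = -T/2,
so Gamma^(alpha) = -((1+alpha)/2)*T.
alpha = 0, -(1+alpha)/2 = -0.5.
Gamma = -0.5 * -19.017502 = 9.5088

9.5088


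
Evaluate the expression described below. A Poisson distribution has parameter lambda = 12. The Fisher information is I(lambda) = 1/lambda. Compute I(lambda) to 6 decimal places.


Fisher information for Poisson: I(lambda) = 1/lambda.
lambda = 12.
I(lambda) = 1/12 = 0.083333

0.083333


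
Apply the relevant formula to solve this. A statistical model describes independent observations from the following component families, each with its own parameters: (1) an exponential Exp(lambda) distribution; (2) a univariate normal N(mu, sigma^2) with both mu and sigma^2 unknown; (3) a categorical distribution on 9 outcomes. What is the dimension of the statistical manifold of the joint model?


The dimension of a statistical manifold equals the number of free
(independent) real parameters of the model. For a product of independent
blocks the parameter counts add.
- exponential (lambda): 1.
- normal (mu, sigma^2): 2.
- categorical on 9 outcomes (probabilities sum to 1): 9-1 = 8.
Total = 1 + 2 + 8 = 11.
Dimension = 11

11


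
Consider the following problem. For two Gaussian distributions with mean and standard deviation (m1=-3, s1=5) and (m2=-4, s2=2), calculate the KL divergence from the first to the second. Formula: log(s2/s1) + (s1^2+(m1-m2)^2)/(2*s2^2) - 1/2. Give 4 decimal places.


KL divergence between normal distributions:
KL = log(s2/s1) + (s1^2 + (m1-m2)^2)/(2*s2^2) - 1/2.
log(2/5) = -0.916291.
(5^2 + (-3--4)^2)/(2*2^2) = (25 + 1)/8 = 3.25.
KL = -0.916291 + 3.25 - 0.5 = 1.8337

1.8337


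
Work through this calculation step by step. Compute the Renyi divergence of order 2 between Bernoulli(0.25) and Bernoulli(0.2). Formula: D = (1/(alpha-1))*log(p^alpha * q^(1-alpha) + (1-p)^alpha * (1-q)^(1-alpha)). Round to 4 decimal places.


Renyi divergence of order alpha between Bernoulli distributions:
D = (1/(alpha-1))*log(p^alpha * q^(1-alpha) + (1-p)^alpha * (1-q)^(1-alpha)).
alpha = 2, p = 0.25, q = 0.2.
p^alpha * q^(1-alpha) = 0.25^2 * 0.2^-1 = 0.3125.
(1-p)^alpha * (1-q)^(1-alpha) = 0.75^2 * 0.8^-1 = 0.703125.
sum = 0.3125 + 0.703125 = 1.015625.
D = (1/1)*log(1.015625) = 0.0155

0.0155


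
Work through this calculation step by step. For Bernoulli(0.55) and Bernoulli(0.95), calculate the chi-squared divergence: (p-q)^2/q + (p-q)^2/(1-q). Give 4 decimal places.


Chi-squared divergence between Bernoulli distributions:
chi^2 = (p-q)^2/q + (p-q)^2/(1-q).
p = 0.55, q = 0.95, p-q = -0.4.
(p-q)^2 = 0.16.
term1 = 0.16/0.95 = 0.168421.
term2 = 0.16/0.05 = 3.2.
chi^2 = 0.168421 + 3.2 = 3.3684

3.3684


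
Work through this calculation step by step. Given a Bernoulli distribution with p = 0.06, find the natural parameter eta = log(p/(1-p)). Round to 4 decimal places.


Natural parameter for Bernoulli: eta = log(p/(1-p)).
p = 0.06, 1-p = 0.94.
p/(1-p) = 0.06383.
eta = log(0.06383) = -2.7515

-2.7515


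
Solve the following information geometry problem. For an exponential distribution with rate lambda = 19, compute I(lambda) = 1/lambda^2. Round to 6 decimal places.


Fisher information for exponential: I(lambda) = 1/lambda^2.
lambda = 19, lambda^2 = 361.
I = 1/361 = 0.002770

0.002770


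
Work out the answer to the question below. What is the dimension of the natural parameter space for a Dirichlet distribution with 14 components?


Exponential family dimension calculation:
Dirichlet with 14 components has 14 natural parameters.

14


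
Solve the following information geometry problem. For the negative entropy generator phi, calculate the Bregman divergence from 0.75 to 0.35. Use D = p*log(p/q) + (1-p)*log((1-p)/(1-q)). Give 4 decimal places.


Bregman divergence with negative entropy generator:
D = p*log(p/q) + (1-p)*log((1-p)/(1-q)).
p = 0.75, q = 0.35.
p*log(p/q) = 0.75*log(0.75/0.35) = 0.571605.
(1-p)*log((1-p)/(1-q)) = 0.25*log(0.25/0.65) = -0.238878.
D = 0.571605 + -0.238878 = 0.3327

0.3327


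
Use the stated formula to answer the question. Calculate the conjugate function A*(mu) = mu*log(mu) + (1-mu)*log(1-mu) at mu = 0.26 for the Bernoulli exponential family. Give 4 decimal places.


Legendre transform for Bernoulli:
A*(mu) = mu*log(mu) + (1-mu)*log(1-mu).
mu = 0.26, 1-mu = 0.74.
mu*log(mu) = 0.26*log(0.26) = -0.350239.
(1-mu)*log(1-mu) = 0.74*log(0.74) = -0.222818.
A* = -0.350239 + -0.222818 = -0.5731

-0.5731


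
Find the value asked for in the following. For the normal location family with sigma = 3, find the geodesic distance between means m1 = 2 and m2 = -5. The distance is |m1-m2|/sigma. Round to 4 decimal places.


On the fixed-variance normal subfamily, geodesic distance = |m1-m2|/sigma.
|2 - -5| = 7.
sigma = 3.
d = 7/3 = 2.3333

2.3333


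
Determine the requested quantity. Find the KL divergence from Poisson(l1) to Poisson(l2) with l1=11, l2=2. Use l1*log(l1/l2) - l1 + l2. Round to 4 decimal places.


KL divergence for Poisson:
KL = l1*log(l1/l2) - l1 + l2.
l1 = 11, l2 = 2.
log(11/2) = 1.704748.
l1*log(l1/l2) = 11 * 1.704748 = 18.752229.
KL = 18.752229 - 11 + 2 = 9.7522

9.7522


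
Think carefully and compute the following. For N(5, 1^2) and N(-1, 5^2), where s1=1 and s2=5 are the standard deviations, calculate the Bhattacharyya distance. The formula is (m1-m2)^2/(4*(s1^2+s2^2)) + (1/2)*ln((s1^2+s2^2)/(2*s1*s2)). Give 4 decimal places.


Bhattacharyya distance between two Gaussians:
DB = (m1-m2)^2/(4*(s1^2+s2^2)) + (1/2)*ln((s1^2+s2^2)/(2*s1*s2)).
(m1-m2)^2 = (6)^2 = 36.
s1^2+s2^2 = 1 + 25 = 26.
term1 = 36/104 = 0.346154.
term2 = 0.5*ln(26/10.0) = 0.477756.
DB = 0.346154 + 0.477756 = 0.8239

0.8239


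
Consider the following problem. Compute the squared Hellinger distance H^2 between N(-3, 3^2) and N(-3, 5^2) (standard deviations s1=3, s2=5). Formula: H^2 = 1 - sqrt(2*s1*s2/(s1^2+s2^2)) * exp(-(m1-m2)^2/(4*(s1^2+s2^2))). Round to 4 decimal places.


Squared Hellinger distance for Gaussians:
H^2 = 1 - sqrt(2*s1*s2/(s1^2+s2^2)) * exp(-(m1-m2)^2/(4*(s1^2+s2^2))).
s1^2 = 9, s2^2 = 25, s1^2+s2^2 = 34.
sqrt(2*3*5/(34)) = 0.939336.
(m1-m2)^2 = (0)^2 = 0.
exp(-0/(4*34)) = exp(0.0) = 1.0.
H^2 = 1 - 0.939336*1.0 = 0.0607

0.0607


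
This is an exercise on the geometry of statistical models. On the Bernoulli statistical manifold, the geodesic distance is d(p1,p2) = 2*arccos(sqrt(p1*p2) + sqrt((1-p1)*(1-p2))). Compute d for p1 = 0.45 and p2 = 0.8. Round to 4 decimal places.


Geodesic distance on Bernoulli manifold:
d(p1,p2) = 2*arccos(sqrt(p1*p2) + sqrt((1-p1)*(1-p2))).
sqrt(p1*p2) = sqrt(0.45*0.8) = 0.6.
sqrt((1-p1)*(1-p2)) = sqrt(0.55*0.2) = 0.331662.
arg = 0.6 + 0.331662 = 0.931662.
d = 2*arccos(0.931662) = 0.7437

0.7437


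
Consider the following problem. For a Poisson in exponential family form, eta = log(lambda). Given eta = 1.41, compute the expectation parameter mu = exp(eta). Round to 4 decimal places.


Expectation parameter for Poisson exponential family:
mu = exp(eta).
eta = 1.41.
mu = exp(1.41) = 4.0960

4.0960


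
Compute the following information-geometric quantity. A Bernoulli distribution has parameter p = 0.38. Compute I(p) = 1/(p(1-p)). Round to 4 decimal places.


For Bernoulli(p), Fisher information is I(p) = 1/(p*(1-p)).
p = 0.38, 1-p = 0.62.
p*(1-p) = 0.2356.
I(p) = 1/0.2356 = 4.2445

4.2445


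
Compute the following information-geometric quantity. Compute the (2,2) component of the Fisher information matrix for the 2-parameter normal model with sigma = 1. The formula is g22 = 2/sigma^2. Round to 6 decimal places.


For the 2-parameter normal family, the Fisher metric has:
  g11 = 1/sigma^2, g22 = 2/sigma^2.
sigma = 1, sigma^2 = 1.
g22 = 2.000000

2.000000


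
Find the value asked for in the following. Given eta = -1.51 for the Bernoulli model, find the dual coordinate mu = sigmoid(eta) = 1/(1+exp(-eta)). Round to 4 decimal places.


Dual coordinate (expectation parameter) for Bernoulli:
mu = 1/(1+exp(-eta)).
eta = -1.51.
exp(-eta) = exp(1.51) = 4.526731.
mu = 1/(1+4.526731) = 0.1809

0.1809


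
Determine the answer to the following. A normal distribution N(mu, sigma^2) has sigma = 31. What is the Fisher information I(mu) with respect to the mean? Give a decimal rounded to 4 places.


The Fisher information for the mean of a normal distribution is I(mu) = 1/sigma^2.
sigma = 31, so sigma^2 = 961.
I(mu) = 1/961 = 0.0010

0.0010


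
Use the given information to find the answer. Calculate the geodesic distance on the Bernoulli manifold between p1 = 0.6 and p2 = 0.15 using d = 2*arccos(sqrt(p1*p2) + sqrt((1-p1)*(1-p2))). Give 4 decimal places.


Geodesic distance on Bernoulli manifold:
d(p1,p2) = 2*arccos(sqrt(p1*p2) + sqrt((1-p1)*(1-p2))).
sqrt(p1*p2) = sqrt(0.6*0.15) = 0.3.
sqrt((1-p1)*(1-p2)) = sqrt(0.4*0.85) = 0.583095.
arg = 0.3 + 0.583095 = 0.883095.
d = 2*arccos(0.883095) = 0.9768

0.9768


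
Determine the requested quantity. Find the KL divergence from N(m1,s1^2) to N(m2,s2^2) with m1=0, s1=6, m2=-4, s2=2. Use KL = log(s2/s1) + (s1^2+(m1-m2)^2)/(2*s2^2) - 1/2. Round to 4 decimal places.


KL divergence between normal distributions:
KL = log(s2/s1) + (s1^2 + (m1-m2)^2)/(2*s2^2) - 1/2.
log(2/6) = -1.098612.
(6^2 + (0--4)^2)/(2*2^2) = (36 + 16)/8 = 6.5.
KL = -1.098612 + 6.5 - 0.5 = 4.9014

4.9014


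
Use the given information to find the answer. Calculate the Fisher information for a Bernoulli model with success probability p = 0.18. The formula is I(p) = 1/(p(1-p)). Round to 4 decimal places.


For Bernoulli(p), Fisher information is I(p) = 1/(p*(1-p)).
p = 0.18, 1-p = 0.82.
p*(1-p) = 0.1476.
I(p) = 1/0.1476 = 6.7751

6.7751


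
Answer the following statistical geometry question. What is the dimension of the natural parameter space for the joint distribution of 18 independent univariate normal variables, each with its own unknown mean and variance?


Exponential family dimension calculation:
Each univariate normal has two natural parameters (mu/sigma^2 and -1/(2 sigma^2)).
With 18 independent components, dim = 2 * 18 = 36.

36


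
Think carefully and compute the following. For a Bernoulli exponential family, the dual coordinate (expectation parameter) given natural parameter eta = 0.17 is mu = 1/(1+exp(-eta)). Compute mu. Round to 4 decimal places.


Dual coordinate (expectation parameter) for Bernoulli:
mu = 1/(1+exp(-eta)).
eta = 0.17.
exp(-eta) = exp(-0.17) = 0.843665.
mu = 1/(1+0.843665) = 0.5424

0.5424


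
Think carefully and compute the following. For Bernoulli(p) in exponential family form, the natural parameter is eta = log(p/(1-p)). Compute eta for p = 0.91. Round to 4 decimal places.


Natural parameter for Bernoulli: eta = log(p/(1-p)).
p = 0.91, 1-p = 0.09.
p/(1-p) = 10.111111.
eta = log(10.111111) = 2.3136

2.3136


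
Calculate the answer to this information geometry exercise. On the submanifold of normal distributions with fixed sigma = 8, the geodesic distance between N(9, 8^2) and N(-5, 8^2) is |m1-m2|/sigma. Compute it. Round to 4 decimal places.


On the fixed-variance normal subfamily, geodesic distance = |m1-m2|/sigma.
|9 - -5| = 14.
sigma = 8.
d = 14/8 = 1.7500

1.7500


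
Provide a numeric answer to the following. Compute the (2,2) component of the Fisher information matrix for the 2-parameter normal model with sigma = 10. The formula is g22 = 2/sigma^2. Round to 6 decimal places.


For the 2-parameter normal family, the Fisher metric has:
  g11 = 1/sigma^2, g22 = 2/sigma^2.
sigma = 10, sigma^2 = 100.
g22 = 0.020000

0.020000


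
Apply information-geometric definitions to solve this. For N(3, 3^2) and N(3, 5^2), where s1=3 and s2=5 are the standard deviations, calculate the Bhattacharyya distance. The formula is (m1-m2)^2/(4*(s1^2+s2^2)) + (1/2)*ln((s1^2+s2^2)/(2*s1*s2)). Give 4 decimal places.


Bhattacharyya distance between two Gaussians:
DB = (m1-m2)^2/(4*(s1^2+s2^2)) + (1/2)*ln((s1^2+s2^2)/(2*s1*s2)).
(m1-m2)^2 = (0)^2 = 0.
s1^2+s2^2 = 9 + 25 = 34.
term1 = 0/136 = 0.0.
term2 = 0.5*ln(34/30.0) = 0.062582.
DB = 0.0 + 0.062582 = 0.0626

0.0626


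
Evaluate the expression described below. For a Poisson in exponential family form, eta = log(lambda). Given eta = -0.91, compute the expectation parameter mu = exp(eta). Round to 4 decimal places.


Expectation parameter for Poisson exponential family:
mu = exp(eta).
eta = -0.91.
mu = exp(-0.91) = 0.4025

0.4025


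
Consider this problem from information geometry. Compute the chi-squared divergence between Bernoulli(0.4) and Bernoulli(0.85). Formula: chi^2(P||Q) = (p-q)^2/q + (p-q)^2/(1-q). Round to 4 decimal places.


Chi-squared divergence between Bernoulli distributions:
chi^2 = (p-q)^2/q + (p-q)^2/(1-q).
p = 0.4, q = 0.85, p-q = -0.45.
(p-q)^2 = 0.2025.
term1 = 0.2025/0.85 = 0.238235.
term2 = 0.2025/0.15 = 1.35.
chi^2 = 0.238235 + 1.35 = 1.5882

1.5882


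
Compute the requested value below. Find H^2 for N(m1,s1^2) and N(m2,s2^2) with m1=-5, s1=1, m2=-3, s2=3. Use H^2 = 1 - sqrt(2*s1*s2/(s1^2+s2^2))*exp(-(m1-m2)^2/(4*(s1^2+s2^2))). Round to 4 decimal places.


Squared Hellinger distance for Gaussians:
H^2 = 1 - sqrt(2*s1*s2/(s1^2+s2^2)) * exp(-(m1-m2)^2/(4*(s1^2+s2^2))).
s1^2 = 1, s2^2 = 9, s1^2+s2^2 = 10.
sqrt(2*1*3/(10)) = 0.774597.
(m1-m2)^2 = (-2)^2 = 4.
exp(-4/(4*10)) = exp(-0.1) = 0.904837.
H^2 = 1 - 0.774597*0.904837 = 0.2991

0.2991


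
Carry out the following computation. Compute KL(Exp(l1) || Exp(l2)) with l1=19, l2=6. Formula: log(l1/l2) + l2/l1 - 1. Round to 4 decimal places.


KL divergence for exponential family:
KL = log(l1/l2) + l2/l1 - 1.
log(19/6) = 1.15268.
6/19 = 0.315789.
KL = 1.15268 + 0.315789 - 1 = 0.4685

0.4685


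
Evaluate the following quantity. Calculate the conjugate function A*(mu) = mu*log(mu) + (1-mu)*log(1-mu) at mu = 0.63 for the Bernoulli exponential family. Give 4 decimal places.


Legendre transform for Bernoulli:
A*(mu) = mu*log(mu) + (1-mu)*log(1-mu).
mu = 0.63, 1-mu = 0.37.
mu*log(mu) = 0.63*log(0.63) = -0.291082.
(1-mu)*log(1-mu) = 0.37*log(0.37) = -0.367873.
A* = -0.291082 + -0.367873 = -0.6590

-0.6590


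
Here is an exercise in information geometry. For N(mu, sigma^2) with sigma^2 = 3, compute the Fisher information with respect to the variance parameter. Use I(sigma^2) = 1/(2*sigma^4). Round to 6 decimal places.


Fisher information for variance: I(sigma^2) = 1/(2*sigma^4).
sigma^2 = 3, so sigma^4 = 9.
I = 1/(2*9) = 1/18 = 0.055556

0.055556


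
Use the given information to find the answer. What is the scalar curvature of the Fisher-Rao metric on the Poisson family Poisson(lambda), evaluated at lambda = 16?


This family has a single free parameter, so its statistical manifold
is 1-dimensional. The Riemann curvature tensor of any 1-dimensional
Riemannian manifold vanishes identically, so R = 0.

0


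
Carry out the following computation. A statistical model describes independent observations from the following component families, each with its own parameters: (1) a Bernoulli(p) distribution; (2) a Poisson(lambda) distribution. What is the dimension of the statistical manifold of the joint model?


The dimension of a statistical manifold equals the number of free
(independent) real parameters of the model. For a product of independent
blocks the parameter counts add.
- Bernoulli (p): 1.
- Poisson (lambda): 1.
Total = 1 + 1 = 2.
Dimension = 2

2


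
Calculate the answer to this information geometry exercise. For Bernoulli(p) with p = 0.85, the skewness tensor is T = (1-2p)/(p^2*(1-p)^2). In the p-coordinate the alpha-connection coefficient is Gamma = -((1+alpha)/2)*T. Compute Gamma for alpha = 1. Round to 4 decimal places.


Skewness (Amari-Chentsov) tensor: T = (1-2p)/(p^2*(1-p)^2).
p = 0.85, 1-2p = -0.7, p^2 = 0.7225, (1-p)^2 = 0.0225.
T = -0.7/(0.7225 * 0.0225) = -43.060361.
In the p-coordinate, Gamma^(alpha) = Gamma^(0) - (alpha/2)*T with Gamma^(0) = (1/2)*g'(p) = -T/2,
so Gamma^(alpha) = -((1+alpha)/2)*T.
alpha = 1, -(1+alpha)/2 = -1.0.
Gamma = -1.0 * -43.060361 = 43.0604

43.0604


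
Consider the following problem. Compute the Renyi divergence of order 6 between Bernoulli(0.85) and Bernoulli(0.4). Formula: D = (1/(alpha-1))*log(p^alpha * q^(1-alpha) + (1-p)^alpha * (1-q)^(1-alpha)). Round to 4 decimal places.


Renyi divergence of order alpha between Bernoulli distributions:
D = (1/(alpha-1))*log(p^alpha * q^(1-alpha) + (1-p)^alpha * (1-q)^(1-alpha)).
alpha = 6, p = 0.85, q = 0.4.
p^alpha * q^(1-alpha) = 0.85^6 * 0.4^-5 = 36.831007.
(1-p)^alpha * (1-q)^(1-alpha) = 0.15^6 * 0.6^-5 = 0.000146.
sum = 36.831007 + 0.000146 = 36.831154.
D = (1/5)*log(36.831154) = 0.7213

0.7213


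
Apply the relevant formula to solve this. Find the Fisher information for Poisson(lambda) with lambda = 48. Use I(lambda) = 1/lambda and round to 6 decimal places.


Fisher information for Poisson: I(lambda) = 1/lambda.
lambda = 48.
I(lambda) = 1/48 = 0.020833

0.020833


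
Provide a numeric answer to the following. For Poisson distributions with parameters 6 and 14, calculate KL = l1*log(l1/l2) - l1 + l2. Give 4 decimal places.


KL divergence for Poisson:
KL = l1*log(l1/l2) - l1 + l2.
l1 = 6, l2 = 14.
log(6/14) = -0.847298.
l1*log(l1/l2) = 6 * -0.847298 = -5.083787.
KL = -5.083787 - 6 + 14 = 2.9162

2.9162


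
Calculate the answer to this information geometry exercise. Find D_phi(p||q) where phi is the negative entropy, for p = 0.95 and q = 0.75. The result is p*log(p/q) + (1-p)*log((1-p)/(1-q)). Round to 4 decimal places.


Bregman divergence with negative entropy generator:
D = p*log(p/q) + (1-p)*log((1-p)/(1-q)).
p = 0.95, q = 0.75.
p*log(p/q) = 0.95*log(0.95/0.75) = 0.224569.
(1-p)*log((1-p)/(1-q)) = 0.05*log(0.05/0.25) = -0.080472.
D = 0.224569 + -0.080472 = 0.1441

0.1441


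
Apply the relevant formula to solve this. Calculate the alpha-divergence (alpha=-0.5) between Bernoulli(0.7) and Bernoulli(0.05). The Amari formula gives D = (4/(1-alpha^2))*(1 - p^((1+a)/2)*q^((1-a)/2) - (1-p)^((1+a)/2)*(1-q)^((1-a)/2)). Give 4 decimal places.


Amari alpha-divergence:
D = (4/(1-alpha^2))*(1 - p^((1+a)/2)*q^((1-a)/2) - (1-p)^((1+a)/2)*(1-q)^((1-a)/2)).
alpha = -0.5, p = 0.7, q = 0.05.
e1 = (1+alpha)/2 = 0.25, e2 = (1-alpha)/2 = 0.75.
t1 = p^e1 * q^e2 = 0.7^0.25 * 0.05^0.75 = 0.096717.
t2 = (1-p)^e1 * (1-q)^e2 = 0.3^0.25 * 0.95^0.75 = 0.712153.
4/(1-alpha^2) = 5.333333.
D = 5.333333*(1 - 0.096717 - 0.712153) = 1.0194

1.0194


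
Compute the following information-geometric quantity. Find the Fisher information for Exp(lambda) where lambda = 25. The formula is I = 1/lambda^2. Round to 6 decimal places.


Fisher information for exponential: I(lambda) = 1/lambda^2.
lambda = 25, lambda^2 = 625.
I = 1/625 = 0.001600

0.001600


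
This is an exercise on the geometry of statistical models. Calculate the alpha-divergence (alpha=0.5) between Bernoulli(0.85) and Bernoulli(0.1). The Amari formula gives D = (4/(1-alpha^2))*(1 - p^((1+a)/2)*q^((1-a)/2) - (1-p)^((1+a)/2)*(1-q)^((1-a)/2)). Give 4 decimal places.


Amari alpha-divergence:
D = (4/(1-alpha^2))*(1 - p^((1+a)/2)*q^((1-a)/2) - (1-p)^((1+a)/2)*(1-q)^((1-a)/2)).
alpha = 0.5, p = 0.85, q = 0.1.
e1 = (1+alpha)/2 = 0.75, e2 = (1-alpha)/2 = 0.25.
t1 = p^e1 * q^e2 = 0.85^0.75 * 0.1^0.25 = 0.497811.
t2 = (1-p)^e1 * (1-q)^e2 = 0.15^0.75 * 0.9^0.25 = 0.234763.
4/(1-alpha^2) = 5.333333.
D = 5.333333*(1 - 0.497811 - 0.234763) = 1.4263

1.4263


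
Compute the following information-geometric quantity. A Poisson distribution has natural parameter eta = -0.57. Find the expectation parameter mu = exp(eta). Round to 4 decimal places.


Expectation parameter for Poisson exponential family:
mu = exp(eta).
eta = -0.57.
mu = exp(-0.57) = 0.5655

0.5655


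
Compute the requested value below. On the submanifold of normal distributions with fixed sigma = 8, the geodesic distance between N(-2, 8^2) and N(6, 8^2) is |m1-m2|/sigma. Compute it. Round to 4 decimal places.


On the fixed-variance normal subfamily, geodesic distance = |m1-m2|/sigma.
|-2 - 6| = 8.
sigma = 8.
d = 8/8 = 1.0000

1.0000


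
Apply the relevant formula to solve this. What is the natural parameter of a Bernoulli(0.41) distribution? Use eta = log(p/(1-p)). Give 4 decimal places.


Natural parameter for Bernoulli: eta = log(p/(1-p)).
p = 0.41, 1-p = 0.59.
p/(1-p) = 0.694915.
eta = log(0.694915) = -0.3640

-0.3640


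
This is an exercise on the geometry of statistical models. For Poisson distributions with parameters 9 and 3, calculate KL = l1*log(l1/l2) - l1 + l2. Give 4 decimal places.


KL divergence for Poisson:
KL = l1*log(l1/l2) - l1 + l2.
l1 = 9, l2 = 3.
log(9/3) = 1.098612.
l1*log(l1/l2) = 9 * 1.098612 = 9.887511.
KL = 9.887511 - 9 + 3 = 3.8875

3.8875


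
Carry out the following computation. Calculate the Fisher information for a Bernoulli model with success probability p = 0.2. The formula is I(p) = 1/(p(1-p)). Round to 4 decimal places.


For Bernoulli(p), Fisher information is I(p) = 1/(p*(1-p)).
p = 0.2, 1-p = 0.8.
p*(1-p) = 0.16.
I(p) = 1/0.16 = 6.2500

6.2500


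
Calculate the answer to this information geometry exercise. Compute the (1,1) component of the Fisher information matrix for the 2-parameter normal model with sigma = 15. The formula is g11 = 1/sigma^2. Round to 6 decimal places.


For the 2-parameter normal family, the Fisher metric has:
  g11 = 1/sigma^2, g22 = 2/sigma^2.
sigma = 15, sigma^2 = 225.
g11 = 0.004444

0.004444


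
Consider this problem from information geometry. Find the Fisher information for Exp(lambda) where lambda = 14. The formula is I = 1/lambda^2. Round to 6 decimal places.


Fisher information for exponential: I(lambda) = 1/lambda^2.
lambda = 14, lambda^2 = 196.
I = 1/196 = 0.005102

0.005102


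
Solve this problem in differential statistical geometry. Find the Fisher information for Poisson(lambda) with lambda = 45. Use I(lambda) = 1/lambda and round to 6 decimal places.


Fisher information for Poisson: I(lambda) = 1/lambda.
lambda = 45.
I(lambda) = 1/45 = 0.022222

0.022222


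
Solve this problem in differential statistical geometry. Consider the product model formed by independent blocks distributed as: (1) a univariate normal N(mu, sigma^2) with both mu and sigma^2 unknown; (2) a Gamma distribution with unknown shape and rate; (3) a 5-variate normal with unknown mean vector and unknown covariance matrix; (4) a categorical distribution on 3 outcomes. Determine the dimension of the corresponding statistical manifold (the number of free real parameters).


The dimension of a statistical manifold equals the number of free
(independent) real parameters of the model. For a product of independent
blocks the parameter counts add.
- normal (mu, sigma^2): 2.
- Gamma (shape, rate): 2.
- 5-variate normal: 5 (mean) + 5*6/2 = 15 (symmetric covariance) = 20.
- categorical on 3 outcomes (probabilities sum to 1): 3-1 = 2.
Total = 2 + 2 + 20 + 2 = 26.
Dimension = 26

26


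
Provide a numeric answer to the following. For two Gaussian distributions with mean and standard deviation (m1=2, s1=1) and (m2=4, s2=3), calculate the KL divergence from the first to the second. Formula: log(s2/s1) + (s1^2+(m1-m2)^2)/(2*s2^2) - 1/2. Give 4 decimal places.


KL divergence between normal distributions:
KL = log(s2/s1) + (s1^2 + (m1-m2)^2)/(2*s2^2) - 1/2.
log(3/1) = 1.098612.
(1^2 + (2-4)^2)/(2*3^2) = (1 + 4)/18 = 0.277778.
KL = 1.098612 + 0.277778 - 0.5 = 0.8764

0.8764


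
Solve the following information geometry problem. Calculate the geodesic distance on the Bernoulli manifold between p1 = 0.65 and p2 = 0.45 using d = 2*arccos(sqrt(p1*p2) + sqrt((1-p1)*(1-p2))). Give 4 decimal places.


Geodesic distance on Bernoulli manifold:
d(p1,p2) = 2*arccos(sqrt(p1*p2) + sqrt((1-p1)*(1-p2))).
sqrt(p1*p2) = sqrt(0.65*0.45) = 0.540833.
sqrt((1-p1)*(1-p2)) = sqrt(0.35*0.55) = 0.438748.
arg = 0.540833 + 0.438748 = 0.979581.
d = 2*arccos(0.979581) = 0.4049

0.4049


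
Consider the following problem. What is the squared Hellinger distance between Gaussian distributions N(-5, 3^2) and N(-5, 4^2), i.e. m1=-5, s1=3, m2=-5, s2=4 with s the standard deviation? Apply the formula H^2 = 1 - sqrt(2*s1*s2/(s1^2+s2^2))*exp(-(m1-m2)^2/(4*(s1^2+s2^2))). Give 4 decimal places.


Squared Hellinger distance for Gaussians:
H^2 = 1 - sqrt(2*s1*s2/(s1^2+s2^2)) * exp(-(m1-m2)^2/(4*(s1^2+s2^2))).
s1^2 = 9, s2^2 = 16, s1^2+s2^2 = 25.
sqrt(2*3*4/(25)) = 0.979796.
(m1-m2)^2 = (0)^2 = 0.
exp(-0/(4*25)) = exp(0.0) = 1.0.
H^2 = 1 - 0.979796*1.0 = 0.0202

0.0202


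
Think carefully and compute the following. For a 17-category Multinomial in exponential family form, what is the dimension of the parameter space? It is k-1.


Exponential family dimension calculation:
For Multinomial with k=17 categories, dim = k-1 = 16.

16


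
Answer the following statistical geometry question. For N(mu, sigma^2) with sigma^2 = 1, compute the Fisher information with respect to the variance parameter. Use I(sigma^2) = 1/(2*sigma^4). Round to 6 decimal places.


Fisher information for variance: I(sigma^2) = 1/(2*sigma^4).
sigma^2 = 1, so sigma^4 = 1.
I = 1/(2*1) = 1/2 = 0.500000

0.500000


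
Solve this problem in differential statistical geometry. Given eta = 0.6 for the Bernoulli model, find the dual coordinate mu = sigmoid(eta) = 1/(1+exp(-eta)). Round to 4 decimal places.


Dual coordinate (expectation parameter) for Bernoulli:
mu = 1/(1+exp(-eta)).
eta = 0.6.
exp(-eta) = exp(-0.6) = 0.548812.
mu = 1/(1+0.548812) = 0.6457

0.6457


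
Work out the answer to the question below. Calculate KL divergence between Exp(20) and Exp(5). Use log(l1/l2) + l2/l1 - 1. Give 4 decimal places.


KL divergence for exponential family:
KL = log(l1/l2) + l2/l1 - 1.
log(20/5) = 1.386294.
5/20 = 0.25.
KL = 1.386294 + 0.25 - 1 = 0.6363

0.6363


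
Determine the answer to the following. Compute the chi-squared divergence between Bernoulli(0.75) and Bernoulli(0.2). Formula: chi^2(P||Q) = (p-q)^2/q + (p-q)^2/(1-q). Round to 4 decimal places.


Chi-squared divergence between Bernoulli distributions:
chi^2 = (p-q)^2/q + (p-q)^2/(1-q).
p = 0.75, q = 0.2, p-q = 0.55.
(p-q)^2 = 0.3025.
term1 = 0.3025/0.2 = 1.5125.
term2 = 0.3025/0.8 = 0.378125.
chi^2 = 1.5125 + 0.378125 = 1.8906

1.8906


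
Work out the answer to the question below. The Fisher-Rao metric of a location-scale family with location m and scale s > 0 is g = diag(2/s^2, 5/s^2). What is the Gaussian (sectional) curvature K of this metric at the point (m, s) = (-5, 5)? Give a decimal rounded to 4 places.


The metric has the form g = (A dm^2 + B ds^2)/s^2 with A = 2, B = 5.
Substitute u = sqrt(A/B)*m: g = B*(du^2 + ds^2)/s^2, i.e. B times the
Poincare upper half-plane metric, which has constant Gaussian curvature -1.
Scaling a 2D metric by a constant c divides the Gaussian curvature by c,
so K = -1/B = -1/(5) = -0.2000 everywhere (the point (m, s) = (-5, 5) is irrelevant:
the curvature is constant).
The requested Gaussian curvature is K = -0.2000.

-0.2000


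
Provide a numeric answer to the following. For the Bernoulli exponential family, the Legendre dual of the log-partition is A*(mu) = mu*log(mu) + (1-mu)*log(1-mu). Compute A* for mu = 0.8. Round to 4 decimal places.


Legendre transform for Bernoulli:
A*(mu) = mu*log(mu) + (1-mu)*log(1-mu).
mu = 0.8, 1-mu = 0.2.
mu*log(mu) = 0.8*log(0.8) = -0.178515.
(1-mu)*log(1-mu) = 0.2*log(0.2) = -0.321888.
A* = -0.178515 + -0.321888 = -0.5004

-0.5004


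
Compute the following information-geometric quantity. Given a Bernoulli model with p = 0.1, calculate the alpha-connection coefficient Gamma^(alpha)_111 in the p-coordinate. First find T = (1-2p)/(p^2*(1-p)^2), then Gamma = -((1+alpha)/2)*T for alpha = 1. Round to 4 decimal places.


Skewness (Amari-Chentsov) tensor: T = (1-2p)/(p^2*(1-p)^2).
p = 0.1, 1-2p = 0.8, p^2 = 0.01, (1-p)^2 = 0.81.
T = 0.8/(0.01 * 0.81) = 98.765432.
In the p-coordinate, Gamma^(alpha) = Gamma^(0) - (alpha/2)*T with Gamma^(0) = (1/2)*g'(p) = -T/2,
so Gamma^(alpha) = -((1+alpha)/2)*T.
alpha = 1, -(1+alpha)/2 = -1.0.
Gamma = -1.0 * 98.765432 = -98.7654

-98.7654


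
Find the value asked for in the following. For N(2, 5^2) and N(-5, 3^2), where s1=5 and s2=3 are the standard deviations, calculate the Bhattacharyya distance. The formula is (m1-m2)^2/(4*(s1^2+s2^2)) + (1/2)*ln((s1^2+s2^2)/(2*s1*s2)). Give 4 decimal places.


Bhattacharyya distance between two Gaussians:
DB = (m1-m2)^2/(4*(s1^2+s2^2)) + (1/2)*ln((s1^2+s2^2)/(2*s1*s2)).
(m1-m2)^2 = (7)^2 = 49.
s1^2+s2^2 = 25 + 9 = 34.
term1 = 49/136 = 0.360294.
term2 = 0.5*ln(34/30.0) = 0.062582.
DB = 0.360294 + 0.062582 = 0.4229

0.4229


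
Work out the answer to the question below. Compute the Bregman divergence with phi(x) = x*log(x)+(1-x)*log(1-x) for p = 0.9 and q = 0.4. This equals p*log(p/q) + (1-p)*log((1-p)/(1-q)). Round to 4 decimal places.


Bregman divergence with negative entropy generator:
D = p*log(p/q) + (1-p)*log((1-p)/(1-q)).
p = 0.9, q = 0.4.
p*log(p/q) = 0.9*log(0.9/0.4) = 0.729837.
(1-p)*log((1-p)/(1-q)) = 0.1*log(0.1/0.6) = -0.179176.
D = 0.729837 + -0.179176 = 0.5507

0.5507


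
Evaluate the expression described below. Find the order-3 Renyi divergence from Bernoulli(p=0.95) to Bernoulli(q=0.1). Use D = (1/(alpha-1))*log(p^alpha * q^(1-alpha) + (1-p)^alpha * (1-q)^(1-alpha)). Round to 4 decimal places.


Renyi divergence of order alpha between Bernoulli distributions:
D = (1/(alpha-1))*log(p^alpha * q^(1-alpha) + (1-p)^alpha * (1-q)^(1-alpha)).
alpha = 3, p = 0.95, q = 0.1.
p^alpha * q^(1-alpha) = 0.95^3 * 0.1^-2 = 85.7375.
(1-p)^alpha * (1-q)^(1-alpha) = 0.05^3 * 0.9^-2 = 0.000154.
sum = 85.7375 + 0.000154 = 85.737654.
D = (1/2)*log(85.737654) = 2.2256

2.2256


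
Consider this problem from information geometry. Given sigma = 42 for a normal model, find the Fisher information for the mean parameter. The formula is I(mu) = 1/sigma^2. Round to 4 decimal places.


The Fisher information for the mean of a normal distribution is I(mu) = 1/sigma^2.
sigma = 42, so sigma^2 = 1764.
I(mu) = 1/1764 = 0.0006

0.0006


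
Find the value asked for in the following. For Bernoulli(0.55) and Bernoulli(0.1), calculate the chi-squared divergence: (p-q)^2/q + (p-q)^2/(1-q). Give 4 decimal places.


Chi-squared divergence between Bernoulli distributions:
chi^2 = (p-q)^2/q + (p-q)^2/(1-q).
p = 0.55, q = 0.1, p-q = 0.45.
(p-q)^2 = 0.2025.
term1 = 0.2025/0.1 = 2.025.
term2 = 0.2025/0.9 = 0.225.
chi^2 = 2.025 + 0.225 = 2.2500

2.2500


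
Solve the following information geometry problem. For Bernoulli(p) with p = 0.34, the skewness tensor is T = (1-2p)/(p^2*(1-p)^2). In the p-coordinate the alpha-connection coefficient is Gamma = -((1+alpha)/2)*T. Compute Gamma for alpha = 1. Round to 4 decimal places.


Skewness (Amari-Chentsov) tensor: T = (1-2p)/(p^2*(1-p)^2).
p = 0.34, 1-2p = 0.32, p^2 = 0.1156, (1-p)^2 = 0.4356.
T = 0.32/(0.1156 * 0.4356) = 6.354835.
In the p-coordinate, Gamma^(alpha) = Gamma^(0) - (alpha/2)*T with Gamma^(0) = (1/2)*g'(p) = -T/2,
so Gamma^(alpha) = -((1+alpha)/2)*T.
alpha = 1, -(1+alpha)/2 = -1.0.
Gamma = -1.0 * 6.354835 = -6.3548

-6.3548


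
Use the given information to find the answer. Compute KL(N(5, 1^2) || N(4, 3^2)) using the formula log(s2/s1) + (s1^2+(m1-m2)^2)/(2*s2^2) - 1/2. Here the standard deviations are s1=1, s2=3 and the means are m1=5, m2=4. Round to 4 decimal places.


KL divergence between normal distributions:
KL = log(s2/s1) + (s1^2 + (m1-m2)^2)/(2*s2^2) - 1/2.
log(3/1) = 1.098612.
(1^2 + (5-4)^2)/(2*3^2) = (1 + 1)/18 = 0.111111.
KL = 1.098612 + 0.111111 - 0.5 = 0.7097

0.7097


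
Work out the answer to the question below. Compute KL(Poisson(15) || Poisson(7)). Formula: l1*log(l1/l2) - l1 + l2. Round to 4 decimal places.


KL divergence for Poisson:
KL = l1*log(l1/l2) - l1 + l2.
l1 = 15, l2 = 7.
log(15/7) = 0.76214.
l1*log(l1/l2) = 15 * 0.76214 = 11.432101.
KL = 11.432101 - 15 + 7 = 3.4321

3.4321


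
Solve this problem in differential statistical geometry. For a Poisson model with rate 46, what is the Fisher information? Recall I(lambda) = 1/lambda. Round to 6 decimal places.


Fisher information for Poisson: I(lambda) = 1/lambda.
lambda = 46.
I(lambda) = 1/46 = 0.021739

0.021739


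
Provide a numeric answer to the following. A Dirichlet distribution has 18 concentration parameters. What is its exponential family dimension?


Exponential family dimension calculation:
Dirichlet with 18 components has 18 natural parameters.

18


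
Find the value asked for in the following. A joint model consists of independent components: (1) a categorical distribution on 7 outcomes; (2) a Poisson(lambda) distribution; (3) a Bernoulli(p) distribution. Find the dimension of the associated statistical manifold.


The dimension of a statistical manifold equals the number of free
(independent) real parameters of the model. For a product of independent
blocks the parameter counts add.
- categorical on 7 outcomes (probabilities sum to 1): 7-1 = 6.
- Poisson (lambda): 1.
- Bernoulli (p): 1.
Total = 6 + 1 + 1 = 8.
Dimension = 8

8


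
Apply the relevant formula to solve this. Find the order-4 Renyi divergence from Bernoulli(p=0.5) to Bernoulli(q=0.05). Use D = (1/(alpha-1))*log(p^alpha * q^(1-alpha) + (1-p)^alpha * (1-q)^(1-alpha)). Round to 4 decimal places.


Renyi divergence of order alpha between Bernoulli distributions:
D = (1/(alpha-1))*log(p^alpha * q^(1-alpha) + (1-p)^alpha * (1-q)^(1-alpha)).
alpha = 4, p = 0.5, q = 0.05.
p^alpha * q^(1-alpha) = 0.5^4 * 0.05^-3 = 500.0.
(1-p)^alpha * (1-q)^(1-alpha) = 0.5^4 * 0.95^-3 = 0.072897.
sum = 500.0 + 0.072897 = 500.072897.
D = (1/3)*log(500.072897) = 2.0716

2.0716


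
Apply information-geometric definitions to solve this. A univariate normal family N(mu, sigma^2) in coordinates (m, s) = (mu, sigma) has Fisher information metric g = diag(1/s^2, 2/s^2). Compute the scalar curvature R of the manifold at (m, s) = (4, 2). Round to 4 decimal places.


The metric has the form g = (A dm^2 + B ds^2)/s^2 with A = 1, B = 2.
Substitute u = sqrt(A/B)*m: g = B*(du^2 + ds^2)/s^2, i.e. B times the
Poincare upper half-plane metric, which has constant Gaussian curvature -1.
Scaling a 2D metric by a constant c divides the Gaussian curvature by c,
so K = -1/B = -1/(2) = -0.5000 everywhere (the point (m, s) = (4, 2) is irrelevant:
the curvature is constant).
Scalar curvature in dimension 2: R = 2K = -2/(2) = -1.0000.

-1.0000


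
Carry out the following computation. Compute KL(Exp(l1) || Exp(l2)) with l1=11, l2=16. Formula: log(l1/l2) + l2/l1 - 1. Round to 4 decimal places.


KL divergence for exponential family:
KL = log(l1/l2) + l2/l1 - 1.
log(11/16) = -0.374693.
16/11 = 1.454545.
KL = -0.374693 + 1.454545 - 1 = 0.0799

0.0799


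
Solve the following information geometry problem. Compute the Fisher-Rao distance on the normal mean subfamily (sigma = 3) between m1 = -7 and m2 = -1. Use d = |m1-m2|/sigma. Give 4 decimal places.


On the fixed-variance normal subfamily, geodesic distance = |m1-m2|/sigma.
|-7 - -1| = 6.
sigma = 3.
d = 6/3 = 2.0000

2.0000


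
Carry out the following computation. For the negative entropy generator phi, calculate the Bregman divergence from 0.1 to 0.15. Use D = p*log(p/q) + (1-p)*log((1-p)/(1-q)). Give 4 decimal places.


Bregman divergence with negative entropy generator:
D = p*log(p/q) + (1-p)*log((1-p)/(1-q)).
p = 0.1, q = 0.15.
p*log(p/q) = 0.1*log(0.1/0.15) = -0.040547.
(1-p)*log((1-p)/(1-q)) = 0.9*log(0.9/0.85) = 0.051443.
D = -0.040547 + 0.051443 = 0.0109

0.0109


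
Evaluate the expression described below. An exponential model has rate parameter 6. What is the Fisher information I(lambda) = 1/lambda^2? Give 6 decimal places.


Fisher information for exponential: I(lambda) = 1/lambda^2.
lambda = 6, lambda^2 = 36.
I = 1/36 = 0.027778

0.027778


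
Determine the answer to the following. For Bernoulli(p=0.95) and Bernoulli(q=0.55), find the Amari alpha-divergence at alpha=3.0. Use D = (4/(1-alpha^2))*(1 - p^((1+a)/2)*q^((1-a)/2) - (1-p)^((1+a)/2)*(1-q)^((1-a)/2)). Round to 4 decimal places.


Amari alpha-divergence:
D = (4/(1-alpha^2))*(1 - p^((1+a)/2)*q^((1-a)/2) - (1-p)^((1+a)/2)*(1-q)^((1-a)/2)).
alpha = 3.0, p = 0.95, q = 0.55.
e1 = (1+alpha)/2 = 2.0, e2 = (1-alpha)/2 = -1.0.
t1 = p^e1 * q^e2 = 0.95^2.0 * 0.55^-1.0 = 1.640909.
t2 = (1-p)^e1 * (1-q)^e2 = 0.05^2.0 * 0.45^-1.0 = 0.005556.
4/(1-alpha^2) = -0.5.
D = -0.5*(1 - 1.640909 - 0.005556) = 0.3232

0.3232


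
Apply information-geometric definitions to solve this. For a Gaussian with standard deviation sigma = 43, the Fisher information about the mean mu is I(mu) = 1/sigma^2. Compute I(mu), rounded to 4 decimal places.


The Fisher information for the mean of a normal distribution is I(mu) = 1/sigma^2.
sigma = 43, so sigma^2 = 1849.
I(mu) = 1/1849 = 0.0005

0.0005


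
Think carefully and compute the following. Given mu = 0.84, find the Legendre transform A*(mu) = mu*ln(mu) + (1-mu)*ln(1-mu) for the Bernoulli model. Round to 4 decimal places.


Legendre transform for Bernoulli:
A*(mu) = mu*log(mu) + (1-mu)*log(1-mu).
mu = 0.84, 1-mu = 0.16.
mu*log(mu) = 0.84*log(0.84) = -0.146457.
(1-mu)*log(1-mu) = 0.16*log(0.16) = -0.293213.
A* = -0.146457 + -0.293213 = -0.4397

-0.4397
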